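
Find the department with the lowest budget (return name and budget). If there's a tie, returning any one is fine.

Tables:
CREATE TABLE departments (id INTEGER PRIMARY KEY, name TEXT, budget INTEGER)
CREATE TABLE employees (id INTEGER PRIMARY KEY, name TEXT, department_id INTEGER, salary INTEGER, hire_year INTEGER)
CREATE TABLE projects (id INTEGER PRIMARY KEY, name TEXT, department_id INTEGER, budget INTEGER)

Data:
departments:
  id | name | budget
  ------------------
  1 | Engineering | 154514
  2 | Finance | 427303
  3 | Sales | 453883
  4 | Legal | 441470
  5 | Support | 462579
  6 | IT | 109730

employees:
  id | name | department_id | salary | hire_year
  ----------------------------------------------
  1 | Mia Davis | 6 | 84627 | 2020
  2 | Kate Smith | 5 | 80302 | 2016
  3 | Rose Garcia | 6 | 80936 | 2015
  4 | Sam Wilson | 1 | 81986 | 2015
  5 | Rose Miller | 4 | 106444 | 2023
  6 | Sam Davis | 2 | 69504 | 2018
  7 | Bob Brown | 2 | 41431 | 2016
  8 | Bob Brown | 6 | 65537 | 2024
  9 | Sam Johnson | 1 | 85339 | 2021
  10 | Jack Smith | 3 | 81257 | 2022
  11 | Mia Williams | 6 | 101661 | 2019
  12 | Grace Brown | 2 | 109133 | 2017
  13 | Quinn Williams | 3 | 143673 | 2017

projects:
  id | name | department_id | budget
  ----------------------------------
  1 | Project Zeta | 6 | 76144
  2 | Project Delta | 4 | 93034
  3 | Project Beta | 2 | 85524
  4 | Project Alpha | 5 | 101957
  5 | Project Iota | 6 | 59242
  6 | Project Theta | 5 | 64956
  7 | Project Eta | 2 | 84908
SELECT name, budget FROM departments ORDER BY budget ASC LIMIT 1

Execution result:
name | budget
IT | 109730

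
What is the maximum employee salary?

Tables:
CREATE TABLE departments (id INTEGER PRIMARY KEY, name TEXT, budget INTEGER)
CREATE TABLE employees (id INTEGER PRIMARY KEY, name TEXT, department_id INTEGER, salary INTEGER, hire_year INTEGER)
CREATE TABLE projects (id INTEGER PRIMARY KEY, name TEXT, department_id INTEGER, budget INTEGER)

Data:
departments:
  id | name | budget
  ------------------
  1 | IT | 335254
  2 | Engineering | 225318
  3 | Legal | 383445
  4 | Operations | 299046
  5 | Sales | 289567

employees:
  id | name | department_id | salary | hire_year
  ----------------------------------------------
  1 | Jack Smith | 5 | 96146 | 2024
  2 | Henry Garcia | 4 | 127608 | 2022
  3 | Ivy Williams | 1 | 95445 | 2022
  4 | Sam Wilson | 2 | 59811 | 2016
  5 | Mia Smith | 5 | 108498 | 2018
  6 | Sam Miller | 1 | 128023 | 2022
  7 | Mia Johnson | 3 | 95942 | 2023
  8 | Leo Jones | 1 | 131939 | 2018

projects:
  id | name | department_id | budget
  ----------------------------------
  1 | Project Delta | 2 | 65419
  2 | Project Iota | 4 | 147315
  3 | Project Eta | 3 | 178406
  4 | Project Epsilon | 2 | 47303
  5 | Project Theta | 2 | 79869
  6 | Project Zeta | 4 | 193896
SELECT MAX(salary) FROM employees

Execution result:
131939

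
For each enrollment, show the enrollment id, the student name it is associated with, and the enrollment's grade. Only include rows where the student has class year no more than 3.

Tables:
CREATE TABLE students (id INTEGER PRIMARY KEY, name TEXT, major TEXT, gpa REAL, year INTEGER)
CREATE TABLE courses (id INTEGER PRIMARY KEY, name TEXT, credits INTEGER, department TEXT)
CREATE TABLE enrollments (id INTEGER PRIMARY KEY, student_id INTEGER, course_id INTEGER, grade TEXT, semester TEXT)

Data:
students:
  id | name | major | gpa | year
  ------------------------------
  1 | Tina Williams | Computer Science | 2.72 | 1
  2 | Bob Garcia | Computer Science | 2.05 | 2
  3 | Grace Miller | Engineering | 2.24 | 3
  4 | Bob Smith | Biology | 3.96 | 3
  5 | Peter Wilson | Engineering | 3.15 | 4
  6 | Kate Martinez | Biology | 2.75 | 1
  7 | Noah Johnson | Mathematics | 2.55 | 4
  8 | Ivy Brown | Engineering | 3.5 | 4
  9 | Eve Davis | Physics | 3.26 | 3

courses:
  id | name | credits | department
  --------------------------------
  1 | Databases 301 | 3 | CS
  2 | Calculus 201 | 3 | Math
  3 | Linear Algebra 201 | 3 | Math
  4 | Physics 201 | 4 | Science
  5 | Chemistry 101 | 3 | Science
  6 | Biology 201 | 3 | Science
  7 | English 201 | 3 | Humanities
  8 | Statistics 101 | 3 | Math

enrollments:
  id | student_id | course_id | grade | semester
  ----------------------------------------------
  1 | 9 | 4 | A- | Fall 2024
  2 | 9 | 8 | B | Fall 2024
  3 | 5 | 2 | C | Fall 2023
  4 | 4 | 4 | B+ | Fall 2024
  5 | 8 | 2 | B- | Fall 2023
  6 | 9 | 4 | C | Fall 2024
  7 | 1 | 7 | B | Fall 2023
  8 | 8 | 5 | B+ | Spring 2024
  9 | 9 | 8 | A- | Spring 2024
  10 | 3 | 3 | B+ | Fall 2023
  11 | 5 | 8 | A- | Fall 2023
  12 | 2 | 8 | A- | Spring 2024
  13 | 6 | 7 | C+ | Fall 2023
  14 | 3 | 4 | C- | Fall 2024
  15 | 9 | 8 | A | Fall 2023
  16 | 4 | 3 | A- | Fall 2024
SELECT c.id, p.name AS student, c.grade FROM enrollments c JOIN students p ON c.student_id = p.id WHERE p.year <= 3

Execution result:
id | student | grade
1 | Eve Davis | A-
2 | Eve Davis | B
4 | Bob Smith | B+
6 | Eve Davis | C
7 | Tina Williams | B
9 | Eve Davis | A-
10 | Grace Miller | B+
12 | Bob Garcia | A-
13 | Kate Martinez | C+
14 | Grace Miller | C-
15 | Eve Davis | A
16 | Bob Smith | A-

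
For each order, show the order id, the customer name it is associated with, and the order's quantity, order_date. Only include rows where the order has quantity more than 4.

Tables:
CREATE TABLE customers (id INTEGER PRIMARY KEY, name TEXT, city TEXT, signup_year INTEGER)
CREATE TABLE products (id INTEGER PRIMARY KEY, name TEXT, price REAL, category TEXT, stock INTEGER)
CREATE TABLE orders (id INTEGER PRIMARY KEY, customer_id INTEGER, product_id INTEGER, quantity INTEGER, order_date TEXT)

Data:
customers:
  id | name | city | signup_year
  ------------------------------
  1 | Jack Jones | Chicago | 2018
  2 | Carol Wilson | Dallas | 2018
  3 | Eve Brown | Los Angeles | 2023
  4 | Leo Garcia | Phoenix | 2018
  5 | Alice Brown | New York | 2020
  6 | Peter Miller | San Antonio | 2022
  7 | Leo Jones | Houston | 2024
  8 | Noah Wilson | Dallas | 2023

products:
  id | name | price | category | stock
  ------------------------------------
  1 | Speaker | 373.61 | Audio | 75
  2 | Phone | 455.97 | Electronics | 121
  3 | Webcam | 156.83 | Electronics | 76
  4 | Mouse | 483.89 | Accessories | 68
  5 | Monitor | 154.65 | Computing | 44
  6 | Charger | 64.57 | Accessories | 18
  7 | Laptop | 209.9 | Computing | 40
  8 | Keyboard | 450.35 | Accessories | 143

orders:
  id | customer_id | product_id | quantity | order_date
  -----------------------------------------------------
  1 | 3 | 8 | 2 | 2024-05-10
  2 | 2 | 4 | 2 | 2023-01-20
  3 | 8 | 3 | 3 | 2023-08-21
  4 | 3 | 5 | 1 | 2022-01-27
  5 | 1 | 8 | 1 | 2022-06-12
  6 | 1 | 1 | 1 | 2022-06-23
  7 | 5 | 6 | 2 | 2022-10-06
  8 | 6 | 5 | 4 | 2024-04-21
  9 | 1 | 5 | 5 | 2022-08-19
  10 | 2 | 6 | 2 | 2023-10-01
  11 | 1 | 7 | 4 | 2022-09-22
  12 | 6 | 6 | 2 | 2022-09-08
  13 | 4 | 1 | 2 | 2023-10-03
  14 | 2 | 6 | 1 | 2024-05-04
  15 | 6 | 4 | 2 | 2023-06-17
SELECT c.id, p.name AS customer, c.quantity, c.order_date FROM orders c JOIN customers p ON c.customer_id = p.id WHERE c.quantity > 4

Execution result:
id | customer | quantity | order_date
9 | Jack Jones | 5 | 2022-08-19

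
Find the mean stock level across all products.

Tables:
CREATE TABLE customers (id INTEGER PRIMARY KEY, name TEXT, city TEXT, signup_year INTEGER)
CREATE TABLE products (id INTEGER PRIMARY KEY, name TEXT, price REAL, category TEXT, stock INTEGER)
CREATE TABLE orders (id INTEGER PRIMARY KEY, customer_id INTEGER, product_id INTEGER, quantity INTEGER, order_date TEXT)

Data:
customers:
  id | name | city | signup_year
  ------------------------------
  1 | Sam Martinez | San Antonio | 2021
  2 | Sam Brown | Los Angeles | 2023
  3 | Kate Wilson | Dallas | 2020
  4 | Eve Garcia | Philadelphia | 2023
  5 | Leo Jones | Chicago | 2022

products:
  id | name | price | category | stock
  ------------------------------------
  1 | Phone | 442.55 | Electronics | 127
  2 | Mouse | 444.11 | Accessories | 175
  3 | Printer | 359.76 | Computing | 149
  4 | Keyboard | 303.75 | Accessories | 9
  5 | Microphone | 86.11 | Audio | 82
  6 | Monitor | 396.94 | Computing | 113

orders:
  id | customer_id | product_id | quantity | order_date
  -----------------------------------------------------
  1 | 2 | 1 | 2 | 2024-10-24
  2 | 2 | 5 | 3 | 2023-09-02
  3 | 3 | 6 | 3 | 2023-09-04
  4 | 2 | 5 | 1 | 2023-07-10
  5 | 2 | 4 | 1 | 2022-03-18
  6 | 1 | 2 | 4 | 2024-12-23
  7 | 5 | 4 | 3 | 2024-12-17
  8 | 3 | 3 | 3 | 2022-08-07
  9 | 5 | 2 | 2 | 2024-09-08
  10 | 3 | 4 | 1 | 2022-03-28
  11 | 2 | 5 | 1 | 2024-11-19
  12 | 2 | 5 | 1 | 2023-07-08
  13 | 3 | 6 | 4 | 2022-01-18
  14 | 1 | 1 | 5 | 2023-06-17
SELECT AVG(stock) FROM products

Execution result:
109.17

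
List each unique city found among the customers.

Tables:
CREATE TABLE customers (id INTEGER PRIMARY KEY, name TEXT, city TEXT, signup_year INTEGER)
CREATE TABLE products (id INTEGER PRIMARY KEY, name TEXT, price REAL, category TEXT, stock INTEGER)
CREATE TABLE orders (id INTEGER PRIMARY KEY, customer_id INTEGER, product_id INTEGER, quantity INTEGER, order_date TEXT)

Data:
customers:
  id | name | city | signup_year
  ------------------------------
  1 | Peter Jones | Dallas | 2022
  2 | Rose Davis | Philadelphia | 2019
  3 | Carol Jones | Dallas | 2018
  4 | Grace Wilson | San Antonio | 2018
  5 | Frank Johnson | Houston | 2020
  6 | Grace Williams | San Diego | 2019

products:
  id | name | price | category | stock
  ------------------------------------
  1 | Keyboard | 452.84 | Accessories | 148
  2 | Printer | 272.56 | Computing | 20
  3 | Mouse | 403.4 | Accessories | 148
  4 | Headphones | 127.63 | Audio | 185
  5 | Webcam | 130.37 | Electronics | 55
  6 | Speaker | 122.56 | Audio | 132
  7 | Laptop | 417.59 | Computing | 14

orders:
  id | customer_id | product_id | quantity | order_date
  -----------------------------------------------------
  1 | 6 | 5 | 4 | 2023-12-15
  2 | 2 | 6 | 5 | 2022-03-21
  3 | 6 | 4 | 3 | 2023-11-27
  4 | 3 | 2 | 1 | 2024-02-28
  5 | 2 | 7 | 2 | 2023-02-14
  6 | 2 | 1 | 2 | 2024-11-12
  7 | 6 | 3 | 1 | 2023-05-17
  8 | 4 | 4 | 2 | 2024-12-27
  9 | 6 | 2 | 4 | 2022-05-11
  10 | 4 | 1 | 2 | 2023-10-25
SELECT DISTINCT city FROM customers

Execution result:
city
Dallas
Philadelphia
San Antonio
Houston
San Diego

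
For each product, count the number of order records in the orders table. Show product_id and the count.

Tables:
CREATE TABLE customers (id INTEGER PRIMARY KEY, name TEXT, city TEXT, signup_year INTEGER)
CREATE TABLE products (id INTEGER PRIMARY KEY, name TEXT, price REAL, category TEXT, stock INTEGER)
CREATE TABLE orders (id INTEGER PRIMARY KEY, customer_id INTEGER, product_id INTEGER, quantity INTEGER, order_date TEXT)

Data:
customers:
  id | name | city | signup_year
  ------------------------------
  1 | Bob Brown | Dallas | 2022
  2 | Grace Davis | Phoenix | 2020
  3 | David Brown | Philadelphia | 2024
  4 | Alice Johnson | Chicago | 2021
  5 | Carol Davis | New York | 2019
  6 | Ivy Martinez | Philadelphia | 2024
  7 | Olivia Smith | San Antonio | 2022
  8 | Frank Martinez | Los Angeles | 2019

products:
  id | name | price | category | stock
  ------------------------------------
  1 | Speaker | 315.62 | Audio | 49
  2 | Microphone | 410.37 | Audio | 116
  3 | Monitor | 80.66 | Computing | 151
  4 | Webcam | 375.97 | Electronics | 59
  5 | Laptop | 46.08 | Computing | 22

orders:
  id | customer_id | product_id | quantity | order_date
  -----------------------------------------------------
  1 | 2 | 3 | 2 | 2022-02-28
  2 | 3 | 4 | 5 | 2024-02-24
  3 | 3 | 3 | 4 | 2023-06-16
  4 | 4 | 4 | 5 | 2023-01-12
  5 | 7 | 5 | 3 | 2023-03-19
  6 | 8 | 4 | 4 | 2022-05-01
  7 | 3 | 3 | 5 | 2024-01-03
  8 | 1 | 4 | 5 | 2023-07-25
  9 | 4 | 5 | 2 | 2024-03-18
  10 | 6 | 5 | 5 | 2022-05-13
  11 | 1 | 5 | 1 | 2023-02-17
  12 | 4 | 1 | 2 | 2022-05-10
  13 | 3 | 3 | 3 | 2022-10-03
SELECT product_id, COUNT(*) AS order_count FROM orders GROUP BY product_id

Execution result:
product_id | order_count
1 | 1
3 | 4
4 | 4
5 | 4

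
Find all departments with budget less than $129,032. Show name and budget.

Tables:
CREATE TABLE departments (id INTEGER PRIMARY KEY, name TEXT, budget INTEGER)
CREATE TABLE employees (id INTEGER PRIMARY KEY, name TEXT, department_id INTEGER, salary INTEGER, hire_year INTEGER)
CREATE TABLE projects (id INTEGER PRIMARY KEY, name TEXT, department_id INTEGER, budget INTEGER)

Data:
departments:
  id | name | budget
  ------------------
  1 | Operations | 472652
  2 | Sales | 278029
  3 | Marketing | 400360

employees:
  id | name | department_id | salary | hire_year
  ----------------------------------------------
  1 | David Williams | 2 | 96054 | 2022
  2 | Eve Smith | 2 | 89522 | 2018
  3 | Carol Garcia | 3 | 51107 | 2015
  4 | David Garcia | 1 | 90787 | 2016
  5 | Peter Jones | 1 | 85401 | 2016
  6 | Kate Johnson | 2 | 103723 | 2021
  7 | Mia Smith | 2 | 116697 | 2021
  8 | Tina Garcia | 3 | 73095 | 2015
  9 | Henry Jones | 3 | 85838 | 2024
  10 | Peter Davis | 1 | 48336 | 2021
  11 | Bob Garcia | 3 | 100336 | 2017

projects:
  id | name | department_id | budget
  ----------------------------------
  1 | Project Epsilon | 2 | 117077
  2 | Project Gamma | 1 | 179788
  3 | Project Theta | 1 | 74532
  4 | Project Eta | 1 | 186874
SELECT name, budget FROM departments WHERE budget < 129032

Execution result:
(no rows)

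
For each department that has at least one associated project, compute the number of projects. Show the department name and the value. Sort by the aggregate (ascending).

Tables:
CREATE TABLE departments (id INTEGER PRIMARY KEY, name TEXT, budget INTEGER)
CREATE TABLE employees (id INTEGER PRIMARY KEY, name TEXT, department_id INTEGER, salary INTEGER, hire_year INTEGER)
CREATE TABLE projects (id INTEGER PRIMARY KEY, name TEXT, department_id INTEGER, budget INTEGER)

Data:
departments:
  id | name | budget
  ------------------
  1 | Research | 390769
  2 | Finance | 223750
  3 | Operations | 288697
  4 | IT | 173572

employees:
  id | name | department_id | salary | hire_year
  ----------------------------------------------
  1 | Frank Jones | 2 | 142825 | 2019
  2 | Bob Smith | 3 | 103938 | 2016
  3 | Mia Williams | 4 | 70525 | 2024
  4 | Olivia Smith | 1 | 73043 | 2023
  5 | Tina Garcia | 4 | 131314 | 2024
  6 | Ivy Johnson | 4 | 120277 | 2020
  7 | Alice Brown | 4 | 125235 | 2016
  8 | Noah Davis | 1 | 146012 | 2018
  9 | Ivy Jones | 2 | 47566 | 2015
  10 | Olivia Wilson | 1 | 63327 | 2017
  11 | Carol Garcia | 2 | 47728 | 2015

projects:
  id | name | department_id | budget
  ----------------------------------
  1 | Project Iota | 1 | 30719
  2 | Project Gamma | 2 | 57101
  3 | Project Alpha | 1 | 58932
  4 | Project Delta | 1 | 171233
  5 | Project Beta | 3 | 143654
SELECT p.name, COUNT(*) AS n FROM projects c JOIN departments p ON c.department_id = p.id GROUP BY p.id, p.name ORDER BY n ASC

Execution result:
name | n
Finance | 1
Operations | 1
Research | 3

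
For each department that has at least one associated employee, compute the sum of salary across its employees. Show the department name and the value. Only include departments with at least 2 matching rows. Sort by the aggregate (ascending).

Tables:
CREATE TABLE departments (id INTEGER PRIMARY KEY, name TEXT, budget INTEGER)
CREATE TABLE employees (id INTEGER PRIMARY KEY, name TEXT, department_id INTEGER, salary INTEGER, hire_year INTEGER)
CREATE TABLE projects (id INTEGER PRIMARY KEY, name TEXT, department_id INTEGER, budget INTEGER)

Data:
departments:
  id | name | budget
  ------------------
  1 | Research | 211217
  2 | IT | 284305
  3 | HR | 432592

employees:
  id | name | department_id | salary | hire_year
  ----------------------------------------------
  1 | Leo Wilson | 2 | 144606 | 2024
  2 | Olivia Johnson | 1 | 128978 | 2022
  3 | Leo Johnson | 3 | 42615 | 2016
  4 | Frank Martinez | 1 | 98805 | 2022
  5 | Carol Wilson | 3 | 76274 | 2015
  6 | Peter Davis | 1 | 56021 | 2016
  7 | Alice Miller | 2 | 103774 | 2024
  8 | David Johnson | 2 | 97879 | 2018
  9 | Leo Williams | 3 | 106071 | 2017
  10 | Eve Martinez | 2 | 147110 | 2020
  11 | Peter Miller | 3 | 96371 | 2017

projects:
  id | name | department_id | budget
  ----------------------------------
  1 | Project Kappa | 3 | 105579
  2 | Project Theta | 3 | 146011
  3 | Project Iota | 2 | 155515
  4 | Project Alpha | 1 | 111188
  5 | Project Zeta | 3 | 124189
SELECT p.name, SUM(c.salary) AS sum_salary FROM employees c JOIN departments p ON c.department_id = p.id GROUP BY p.id, p.name HAVING COUNT(*) >= 2 ORDER BY sum_salary ASC

Execution result:
name | sum_salary
Research | 283804
HR | 321331
IT | 493369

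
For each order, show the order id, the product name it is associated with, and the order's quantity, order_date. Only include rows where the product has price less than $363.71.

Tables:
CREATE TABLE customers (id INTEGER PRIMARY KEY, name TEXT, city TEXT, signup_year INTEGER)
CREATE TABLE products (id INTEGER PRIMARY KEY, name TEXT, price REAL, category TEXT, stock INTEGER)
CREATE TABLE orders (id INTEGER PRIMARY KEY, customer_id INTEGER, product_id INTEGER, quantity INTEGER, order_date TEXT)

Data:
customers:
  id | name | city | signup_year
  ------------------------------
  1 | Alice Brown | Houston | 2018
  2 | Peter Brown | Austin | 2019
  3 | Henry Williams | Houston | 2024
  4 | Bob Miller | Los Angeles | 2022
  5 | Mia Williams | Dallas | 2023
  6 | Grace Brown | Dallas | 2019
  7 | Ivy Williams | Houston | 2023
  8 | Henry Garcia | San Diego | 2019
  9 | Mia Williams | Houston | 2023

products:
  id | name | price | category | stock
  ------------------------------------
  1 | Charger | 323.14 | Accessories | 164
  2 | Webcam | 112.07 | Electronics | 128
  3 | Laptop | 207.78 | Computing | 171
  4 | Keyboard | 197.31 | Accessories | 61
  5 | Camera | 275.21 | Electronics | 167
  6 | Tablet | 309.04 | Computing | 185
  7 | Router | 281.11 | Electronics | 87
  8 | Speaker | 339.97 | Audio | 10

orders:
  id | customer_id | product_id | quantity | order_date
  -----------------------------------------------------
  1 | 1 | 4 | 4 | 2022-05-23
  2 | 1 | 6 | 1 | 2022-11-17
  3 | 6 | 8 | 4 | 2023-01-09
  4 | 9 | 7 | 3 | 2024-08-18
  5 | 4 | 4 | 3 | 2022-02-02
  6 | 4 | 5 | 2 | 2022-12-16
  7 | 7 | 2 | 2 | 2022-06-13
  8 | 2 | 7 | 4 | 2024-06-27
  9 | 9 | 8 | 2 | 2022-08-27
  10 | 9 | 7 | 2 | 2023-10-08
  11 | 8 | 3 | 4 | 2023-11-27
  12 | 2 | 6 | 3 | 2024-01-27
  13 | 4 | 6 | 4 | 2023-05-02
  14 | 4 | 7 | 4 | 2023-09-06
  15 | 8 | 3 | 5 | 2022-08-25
SELECT c.id, p.name AS product, c.quantity, c.order_date FROM orders c JOIN products p ON c.product_id = p.id WHERE p.price < 363.71

Execution result:
id | product | quantity | order_date
1 | Keyboard | 4 | 2022-05-23
2 | Tablet | 1 | 2022-11-17
3 | Speaker | 4 | 2023-01-09
4 | Router | 3 | 2024-08-18
5 | Keyboard | 3 | 2022-02-02
6 | Camera | 2 | 2022-12-16
7 | Webcam | 2 | 2022-06-13
8 | Router | 4 | 2024-06-27
9 | Speaker | 2 | 2022-08-27
10 | Router | 2 | 2023-10-08
11 | Laptop | 4 | 2023-11-27
12 | Tablet | 3 | 2024-01-27
13 | Tablet | 4 | 2023-05-02
14 | Router | 4 | 2023-09-06
15 | Laptop | 5 | 2022-08-25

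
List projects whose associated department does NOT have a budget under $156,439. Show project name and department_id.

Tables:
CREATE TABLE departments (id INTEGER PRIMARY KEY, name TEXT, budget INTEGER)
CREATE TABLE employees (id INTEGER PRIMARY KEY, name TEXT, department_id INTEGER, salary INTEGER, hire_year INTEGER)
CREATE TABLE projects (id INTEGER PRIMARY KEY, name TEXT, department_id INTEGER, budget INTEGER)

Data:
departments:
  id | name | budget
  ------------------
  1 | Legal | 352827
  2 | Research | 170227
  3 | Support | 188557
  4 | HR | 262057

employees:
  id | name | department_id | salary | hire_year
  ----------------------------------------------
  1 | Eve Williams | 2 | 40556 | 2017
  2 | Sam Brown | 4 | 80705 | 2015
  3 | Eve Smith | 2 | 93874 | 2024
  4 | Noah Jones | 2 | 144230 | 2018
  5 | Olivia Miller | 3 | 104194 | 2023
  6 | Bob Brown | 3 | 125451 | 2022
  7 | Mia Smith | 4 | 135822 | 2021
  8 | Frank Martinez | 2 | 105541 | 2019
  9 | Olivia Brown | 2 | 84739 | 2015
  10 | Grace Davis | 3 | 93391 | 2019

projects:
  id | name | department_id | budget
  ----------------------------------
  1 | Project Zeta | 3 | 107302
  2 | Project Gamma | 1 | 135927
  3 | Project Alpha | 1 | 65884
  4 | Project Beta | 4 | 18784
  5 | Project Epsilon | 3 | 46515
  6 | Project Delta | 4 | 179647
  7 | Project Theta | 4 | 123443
SELECT name, department_id FROM projects WHERE department_id NOT IN (SELECT id FROM departments WHERE budget < 156439)

Execution result:
name | department_id
Project Zeta | 3
Project Gamma | 1
Project Alpha | 1
Project Beta | 4
Project Epsilon | 3
Project Delta | 4
Project Theta | 4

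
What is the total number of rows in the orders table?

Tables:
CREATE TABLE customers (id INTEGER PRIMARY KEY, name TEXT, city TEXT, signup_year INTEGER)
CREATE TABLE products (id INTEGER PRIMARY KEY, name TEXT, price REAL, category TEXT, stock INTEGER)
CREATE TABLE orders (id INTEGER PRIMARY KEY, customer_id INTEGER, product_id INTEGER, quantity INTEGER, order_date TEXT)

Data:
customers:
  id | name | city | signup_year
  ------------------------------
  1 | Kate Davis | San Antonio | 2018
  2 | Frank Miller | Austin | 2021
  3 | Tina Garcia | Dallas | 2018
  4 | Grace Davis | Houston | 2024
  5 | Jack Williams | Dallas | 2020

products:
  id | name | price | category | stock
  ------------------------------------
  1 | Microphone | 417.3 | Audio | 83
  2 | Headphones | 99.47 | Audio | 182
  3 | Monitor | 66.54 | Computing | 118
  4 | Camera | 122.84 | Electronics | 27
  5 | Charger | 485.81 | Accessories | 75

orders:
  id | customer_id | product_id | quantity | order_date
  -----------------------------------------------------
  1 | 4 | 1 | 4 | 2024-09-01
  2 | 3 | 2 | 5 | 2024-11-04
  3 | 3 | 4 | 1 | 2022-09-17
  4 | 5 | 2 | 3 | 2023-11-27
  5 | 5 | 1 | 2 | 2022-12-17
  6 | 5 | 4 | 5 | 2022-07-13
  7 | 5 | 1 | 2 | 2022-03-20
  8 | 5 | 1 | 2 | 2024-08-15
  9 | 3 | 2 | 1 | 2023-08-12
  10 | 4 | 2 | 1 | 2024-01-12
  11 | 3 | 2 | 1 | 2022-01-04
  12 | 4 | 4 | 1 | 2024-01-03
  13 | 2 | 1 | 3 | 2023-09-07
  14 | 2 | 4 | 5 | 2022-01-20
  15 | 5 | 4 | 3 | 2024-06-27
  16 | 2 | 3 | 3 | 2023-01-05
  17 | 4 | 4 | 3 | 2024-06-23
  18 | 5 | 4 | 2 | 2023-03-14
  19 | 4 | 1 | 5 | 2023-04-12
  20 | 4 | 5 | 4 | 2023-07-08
SELECT COUNT(*) FROM orders

Execution result:
20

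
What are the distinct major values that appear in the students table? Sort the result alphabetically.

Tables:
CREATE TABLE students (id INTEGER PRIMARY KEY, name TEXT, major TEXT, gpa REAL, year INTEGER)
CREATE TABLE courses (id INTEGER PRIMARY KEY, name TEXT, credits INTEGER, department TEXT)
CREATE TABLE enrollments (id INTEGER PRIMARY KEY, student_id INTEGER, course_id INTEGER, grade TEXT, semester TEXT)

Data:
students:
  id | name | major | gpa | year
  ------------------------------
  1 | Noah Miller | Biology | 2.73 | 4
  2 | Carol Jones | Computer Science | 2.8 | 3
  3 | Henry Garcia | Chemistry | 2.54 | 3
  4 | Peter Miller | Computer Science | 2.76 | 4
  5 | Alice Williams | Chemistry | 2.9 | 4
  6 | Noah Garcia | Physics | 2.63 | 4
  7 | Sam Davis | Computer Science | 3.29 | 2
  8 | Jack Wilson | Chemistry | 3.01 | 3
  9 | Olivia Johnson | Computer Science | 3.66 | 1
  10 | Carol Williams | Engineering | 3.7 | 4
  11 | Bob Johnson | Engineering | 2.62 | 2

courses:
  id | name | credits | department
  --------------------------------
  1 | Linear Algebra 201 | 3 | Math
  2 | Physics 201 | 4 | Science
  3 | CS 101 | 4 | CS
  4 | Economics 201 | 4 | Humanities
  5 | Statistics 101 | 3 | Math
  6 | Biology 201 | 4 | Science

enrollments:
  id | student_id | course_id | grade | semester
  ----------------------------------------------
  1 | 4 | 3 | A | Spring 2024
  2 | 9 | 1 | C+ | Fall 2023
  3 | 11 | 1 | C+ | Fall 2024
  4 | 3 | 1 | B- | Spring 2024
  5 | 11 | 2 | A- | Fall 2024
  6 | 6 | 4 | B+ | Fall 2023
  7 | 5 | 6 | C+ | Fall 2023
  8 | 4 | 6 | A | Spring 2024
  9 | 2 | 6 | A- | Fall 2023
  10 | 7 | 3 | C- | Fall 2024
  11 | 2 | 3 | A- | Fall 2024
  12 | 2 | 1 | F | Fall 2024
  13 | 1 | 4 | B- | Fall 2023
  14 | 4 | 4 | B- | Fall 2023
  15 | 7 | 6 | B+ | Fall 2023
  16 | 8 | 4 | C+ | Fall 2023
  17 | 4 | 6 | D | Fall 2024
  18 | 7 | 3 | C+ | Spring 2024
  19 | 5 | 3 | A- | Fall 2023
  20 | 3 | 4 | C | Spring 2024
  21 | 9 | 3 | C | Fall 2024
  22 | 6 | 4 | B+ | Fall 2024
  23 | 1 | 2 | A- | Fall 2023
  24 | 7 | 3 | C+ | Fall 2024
SELECT DISTINCT major FROM students ORDER BY major

Execution result:
major
Biology
Chemistry
Computer Science
Engineering
Physics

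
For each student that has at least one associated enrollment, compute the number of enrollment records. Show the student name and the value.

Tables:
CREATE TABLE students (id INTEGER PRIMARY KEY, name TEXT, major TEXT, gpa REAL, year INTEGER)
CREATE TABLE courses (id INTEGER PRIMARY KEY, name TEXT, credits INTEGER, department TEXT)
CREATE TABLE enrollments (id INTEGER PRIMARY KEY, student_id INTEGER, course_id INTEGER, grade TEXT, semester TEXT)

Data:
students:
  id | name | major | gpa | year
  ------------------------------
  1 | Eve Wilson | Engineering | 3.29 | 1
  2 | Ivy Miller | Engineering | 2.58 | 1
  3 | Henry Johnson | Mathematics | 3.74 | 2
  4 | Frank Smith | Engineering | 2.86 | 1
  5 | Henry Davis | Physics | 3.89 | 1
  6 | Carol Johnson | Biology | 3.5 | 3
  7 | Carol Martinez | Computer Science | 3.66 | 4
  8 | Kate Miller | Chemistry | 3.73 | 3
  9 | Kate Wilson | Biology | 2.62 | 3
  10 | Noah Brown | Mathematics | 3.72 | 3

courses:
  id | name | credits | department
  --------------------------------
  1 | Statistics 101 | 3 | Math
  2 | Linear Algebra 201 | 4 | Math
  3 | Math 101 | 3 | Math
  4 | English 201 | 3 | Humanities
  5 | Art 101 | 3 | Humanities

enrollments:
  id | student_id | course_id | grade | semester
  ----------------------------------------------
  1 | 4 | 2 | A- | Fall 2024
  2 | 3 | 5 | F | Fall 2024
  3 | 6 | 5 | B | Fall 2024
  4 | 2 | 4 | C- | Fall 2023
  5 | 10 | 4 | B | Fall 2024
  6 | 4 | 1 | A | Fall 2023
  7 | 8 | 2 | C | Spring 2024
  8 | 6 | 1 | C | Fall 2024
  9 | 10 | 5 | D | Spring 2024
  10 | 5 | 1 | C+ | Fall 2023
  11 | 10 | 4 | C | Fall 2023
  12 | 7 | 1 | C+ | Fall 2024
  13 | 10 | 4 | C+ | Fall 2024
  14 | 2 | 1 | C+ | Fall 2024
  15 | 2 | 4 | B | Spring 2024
SELECT p.name, COUNT(*) AS n FROM enrollments c JOIN students p ON c.student_id = p.id GROUP BY p.id, p.name

Execution result:
name | n
Ivy Miller | 3
Henry Johnson | 1
Frank Smith | 2
Henry Davis | 1
Carol Johnson | 2
Carol Martinez | 1
Kate Miller | 1
Noah Brown | 4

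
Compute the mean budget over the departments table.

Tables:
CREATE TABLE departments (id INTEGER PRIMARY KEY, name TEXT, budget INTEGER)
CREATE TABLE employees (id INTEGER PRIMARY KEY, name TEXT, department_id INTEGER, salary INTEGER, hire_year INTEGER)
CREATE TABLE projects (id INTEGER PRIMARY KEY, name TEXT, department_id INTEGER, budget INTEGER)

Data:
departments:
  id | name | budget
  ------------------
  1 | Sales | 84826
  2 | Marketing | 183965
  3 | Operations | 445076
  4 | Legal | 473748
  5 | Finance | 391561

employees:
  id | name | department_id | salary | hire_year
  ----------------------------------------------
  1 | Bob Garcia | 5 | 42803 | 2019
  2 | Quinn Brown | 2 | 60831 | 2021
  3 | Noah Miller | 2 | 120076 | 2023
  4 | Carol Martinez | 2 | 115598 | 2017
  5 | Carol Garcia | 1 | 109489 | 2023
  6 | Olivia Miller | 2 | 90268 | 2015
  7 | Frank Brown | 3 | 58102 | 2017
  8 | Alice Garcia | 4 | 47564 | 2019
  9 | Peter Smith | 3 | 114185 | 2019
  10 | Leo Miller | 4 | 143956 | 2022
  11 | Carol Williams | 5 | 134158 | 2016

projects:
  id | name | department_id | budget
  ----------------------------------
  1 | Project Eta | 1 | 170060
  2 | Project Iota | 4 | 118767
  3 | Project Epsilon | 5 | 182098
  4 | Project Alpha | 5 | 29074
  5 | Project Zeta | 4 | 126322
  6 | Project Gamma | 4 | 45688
SELECT AVG(budget) FROM departments

Execution result:
315835.20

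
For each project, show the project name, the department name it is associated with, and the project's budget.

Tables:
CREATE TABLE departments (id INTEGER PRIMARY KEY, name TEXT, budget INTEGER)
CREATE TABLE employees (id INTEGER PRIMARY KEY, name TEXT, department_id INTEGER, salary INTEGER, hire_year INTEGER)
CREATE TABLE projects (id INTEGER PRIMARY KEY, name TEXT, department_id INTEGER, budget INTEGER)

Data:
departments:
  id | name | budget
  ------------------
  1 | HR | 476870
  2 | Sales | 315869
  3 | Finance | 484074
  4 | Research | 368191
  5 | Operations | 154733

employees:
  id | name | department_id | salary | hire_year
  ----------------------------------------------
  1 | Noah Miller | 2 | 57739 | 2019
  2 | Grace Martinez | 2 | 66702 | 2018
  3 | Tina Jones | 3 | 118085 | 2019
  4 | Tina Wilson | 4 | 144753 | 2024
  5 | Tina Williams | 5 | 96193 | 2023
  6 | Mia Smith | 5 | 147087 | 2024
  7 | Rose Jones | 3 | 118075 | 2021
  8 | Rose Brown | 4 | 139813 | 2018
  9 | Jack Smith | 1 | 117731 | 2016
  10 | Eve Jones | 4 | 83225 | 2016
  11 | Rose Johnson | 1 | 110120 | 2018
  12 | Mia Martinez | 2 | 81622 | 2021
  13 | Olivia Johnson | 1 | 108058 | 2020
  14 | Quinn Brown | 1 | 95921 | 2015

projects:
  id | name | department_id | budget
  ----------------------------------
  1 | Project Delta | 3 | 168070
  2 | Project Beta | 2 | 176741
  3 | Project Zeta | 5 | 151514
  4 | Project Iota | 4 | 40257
SELECT c.name, p.name AS department, c.budget FROM projects c JOIN departments p ON c.department_id = p.id

Execution result:
name | department | budget
Project Delta | Finance | 168070
Project Beta | Sales | 176741
Project Zeta | Operations | 151514
Project Iota | Research | 40257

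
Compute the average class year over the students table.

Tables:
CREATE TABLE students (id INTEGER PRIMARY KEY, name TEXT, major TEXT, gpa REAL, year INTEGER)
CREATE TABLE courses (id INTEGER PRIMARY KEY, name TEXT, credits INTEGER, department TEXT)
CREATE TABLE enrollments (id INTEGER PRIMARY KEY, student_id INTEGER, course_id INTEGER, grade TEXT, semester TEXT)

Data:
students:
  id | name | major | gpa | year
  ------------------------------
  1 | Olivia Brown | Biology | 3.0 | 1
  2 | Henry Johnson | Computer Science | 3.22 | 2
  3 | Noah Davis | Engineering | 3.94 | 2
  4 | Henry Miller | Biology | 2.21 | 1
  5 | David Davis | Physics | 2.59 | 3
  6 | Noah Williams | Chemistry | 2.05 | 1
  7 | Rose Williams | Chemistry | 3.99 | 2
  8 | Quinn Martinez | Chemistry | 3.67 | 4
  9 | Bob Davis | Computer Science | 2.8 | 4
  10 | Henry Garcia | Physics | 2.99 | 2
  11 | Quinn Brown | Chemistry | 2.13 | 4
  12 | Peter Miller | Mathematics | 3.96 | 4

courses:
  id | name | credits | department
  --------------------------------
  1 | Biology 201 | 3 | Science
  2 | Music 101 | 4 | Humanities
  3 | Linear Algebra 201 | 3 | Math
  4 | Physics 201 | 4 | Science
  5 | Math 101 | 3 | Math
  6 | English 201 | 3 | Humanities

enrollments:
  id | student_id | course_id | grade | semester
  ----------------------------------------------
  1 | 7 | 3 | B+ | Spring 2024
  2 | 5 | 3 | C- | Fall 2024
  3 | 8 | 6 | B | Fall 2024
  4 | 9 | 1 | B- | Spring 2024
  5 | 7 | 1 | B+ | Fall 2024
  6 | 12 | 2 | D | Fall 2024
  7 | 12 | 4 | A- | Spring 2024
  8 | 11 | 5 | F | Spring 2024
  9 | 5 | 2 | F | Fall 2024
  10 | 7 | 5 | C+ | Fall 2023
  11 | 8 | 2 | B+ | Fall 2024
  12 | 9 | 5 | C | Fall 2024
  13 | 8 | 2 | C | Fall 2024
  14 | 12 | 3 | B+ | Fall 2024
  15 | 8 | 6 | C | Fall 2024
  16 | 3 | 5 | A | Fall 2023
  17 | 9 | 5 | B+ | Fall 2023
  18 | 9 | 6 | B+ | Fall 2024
SELECT AVG(year) FROM students

Execution result:
2.50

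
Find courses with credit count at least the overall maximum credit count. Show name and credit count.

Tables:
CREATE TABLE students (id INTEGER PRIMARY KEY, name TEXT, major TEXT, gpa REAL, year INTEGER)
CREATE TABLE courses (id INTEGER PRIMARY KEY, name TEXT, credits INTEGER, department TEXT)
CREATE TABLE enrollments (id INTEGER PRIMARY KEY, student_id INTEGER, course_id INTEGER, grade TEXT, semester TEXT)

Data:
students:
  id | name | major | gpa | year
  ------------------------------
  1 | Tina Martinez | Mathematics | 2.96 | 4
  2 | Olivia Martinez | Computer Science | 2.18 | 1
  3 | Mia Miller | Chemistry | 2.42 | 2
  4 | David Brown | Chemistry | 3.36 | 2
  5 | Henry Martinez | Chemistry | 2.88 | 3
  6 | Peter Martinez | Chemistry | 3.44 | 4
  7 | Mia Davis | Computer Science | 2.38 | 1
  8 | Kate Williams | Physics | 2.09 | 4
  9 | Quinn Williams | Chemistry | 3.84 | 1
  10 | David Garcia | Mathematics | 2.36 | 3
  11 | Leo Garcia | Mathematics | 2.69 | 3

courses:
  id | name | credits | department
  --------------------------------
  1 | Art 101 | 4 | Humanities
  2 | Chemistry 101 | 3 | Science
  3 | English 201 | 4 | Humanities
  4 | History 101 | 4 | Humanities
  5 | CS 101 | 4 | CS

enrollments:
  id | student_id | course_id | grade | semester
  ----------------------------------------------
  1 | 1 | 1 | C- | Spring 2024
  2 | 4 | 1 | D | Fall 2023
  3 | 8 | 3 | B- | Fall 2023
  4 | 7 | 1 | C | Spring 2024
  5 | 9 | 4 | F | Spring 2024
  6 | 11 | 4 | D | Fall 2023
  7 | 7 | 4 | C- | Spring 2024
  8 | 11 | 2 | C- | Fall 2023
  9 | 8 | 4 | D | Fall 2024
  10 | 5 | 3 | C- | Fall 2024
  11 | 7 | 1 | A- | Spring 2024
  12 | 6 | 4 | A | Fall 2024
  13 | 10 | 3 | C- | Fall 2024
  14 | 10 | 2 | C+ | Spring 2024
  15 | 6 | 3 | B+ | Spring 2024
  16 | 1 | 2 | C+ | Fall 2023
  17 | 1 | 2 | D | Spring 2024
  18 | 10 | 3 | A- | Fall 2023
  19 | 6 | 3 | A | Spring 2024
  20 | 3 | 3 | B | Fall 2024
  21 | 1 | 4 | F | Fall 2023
SELECT name, credits FROM courses WHERE credits >= (SELECT MAX(credits) FROM courses)

Execution result:
name | credits
Art 101 | 4
English 201 | 4
History 101 | 4
CS 101 | 4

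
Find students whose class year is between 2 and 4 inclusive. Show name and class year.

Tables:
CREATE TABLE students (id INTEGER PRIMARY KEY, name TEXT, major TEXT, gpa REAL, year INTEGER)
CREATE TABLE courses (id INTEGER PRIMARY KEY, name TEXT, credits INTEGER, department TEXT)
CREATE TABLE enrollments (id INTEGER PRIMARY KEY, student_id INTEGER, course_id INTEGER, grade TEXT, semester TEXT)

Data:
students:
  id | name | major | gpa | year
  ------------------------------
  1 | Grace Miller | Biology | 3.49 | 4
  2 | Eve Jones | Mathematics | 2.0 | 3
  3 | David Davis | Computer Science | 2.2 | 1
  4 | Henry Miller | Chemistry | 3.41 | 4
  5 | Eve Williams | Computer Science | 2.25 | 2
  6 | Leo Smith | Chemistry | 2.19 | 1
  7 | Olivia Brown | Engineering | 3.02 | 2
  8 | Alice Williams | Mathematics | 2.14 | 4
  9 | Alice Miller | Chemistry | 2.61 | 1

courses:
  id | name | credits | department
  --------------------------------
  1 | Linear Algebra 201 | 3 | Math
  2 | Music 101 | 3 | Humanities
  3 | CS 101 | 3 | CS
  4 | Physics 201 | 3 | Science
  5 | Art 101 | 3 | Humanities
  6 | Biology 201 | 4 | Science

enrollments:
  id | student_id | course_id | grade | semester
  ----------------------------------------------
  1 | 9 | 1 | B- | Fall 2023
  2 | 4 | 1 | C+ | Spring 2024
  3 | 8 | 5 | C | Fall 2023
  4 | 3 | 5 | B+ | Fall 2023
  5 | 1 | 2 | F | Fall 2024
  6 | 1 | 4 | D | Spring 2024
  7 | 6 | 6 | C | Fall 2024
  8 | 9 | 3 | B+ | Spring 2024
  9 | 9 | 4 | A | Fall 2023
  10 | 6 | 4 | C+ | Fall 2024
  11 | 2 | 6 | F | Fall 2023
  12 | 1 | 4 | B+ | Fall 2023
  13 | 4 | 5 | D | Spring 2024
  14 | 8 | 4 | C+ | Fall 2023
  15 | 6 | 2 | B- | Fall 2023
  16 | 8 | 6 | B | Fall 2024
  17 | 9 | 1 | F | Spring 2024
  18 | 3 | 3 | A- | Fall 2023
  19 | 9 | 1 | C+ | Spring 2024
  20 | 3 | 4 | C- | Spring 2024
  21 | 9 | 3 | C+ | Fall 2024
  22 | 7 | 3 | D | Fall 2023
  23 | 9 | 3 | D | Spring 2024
SELECT name, year FROM students WHERE year BETWEEN 2 AND 4

Execution result:
name | year
Grace Miller | 4
Eve Jones | 3
Henry Miller | 4
Eve Williams | 2
Olivia Brown | 2
Alice Williams | 4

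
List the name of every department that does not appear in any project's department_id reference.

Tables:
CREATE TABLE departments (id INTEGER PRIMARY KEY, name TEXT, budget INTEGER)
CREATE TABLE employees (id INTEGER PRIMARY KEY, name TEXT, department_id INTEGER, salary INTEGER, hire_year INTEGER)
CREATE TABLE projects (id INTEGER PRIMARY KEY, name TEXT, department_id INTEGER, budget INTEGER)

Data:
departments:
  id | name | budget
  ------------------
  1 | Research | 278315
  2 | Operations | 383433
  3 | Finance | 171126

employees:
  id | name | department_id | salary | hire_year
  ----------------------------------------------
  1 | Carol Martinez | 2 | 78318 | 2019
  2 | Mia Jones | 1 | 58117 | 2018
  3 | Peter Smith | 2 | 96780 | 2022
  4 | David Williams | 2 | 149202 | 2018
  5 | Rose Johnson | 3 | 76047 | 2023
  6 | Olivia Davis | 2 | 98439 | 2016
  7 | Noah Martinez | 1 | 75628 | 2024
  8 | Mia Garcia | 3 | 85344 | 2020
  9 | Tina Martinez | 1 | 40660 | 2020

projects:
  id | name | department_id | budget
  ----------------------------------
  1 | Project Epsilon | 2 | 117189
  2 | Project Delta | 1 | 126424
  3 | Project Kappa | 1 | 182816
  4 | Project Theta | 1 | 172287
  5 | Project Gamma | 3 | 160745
SELECT p.name FROM departments p LEFT JOIN projects c ON c.department_id = p.id WHERE c.id IS NULL

Execution result:
(no rows)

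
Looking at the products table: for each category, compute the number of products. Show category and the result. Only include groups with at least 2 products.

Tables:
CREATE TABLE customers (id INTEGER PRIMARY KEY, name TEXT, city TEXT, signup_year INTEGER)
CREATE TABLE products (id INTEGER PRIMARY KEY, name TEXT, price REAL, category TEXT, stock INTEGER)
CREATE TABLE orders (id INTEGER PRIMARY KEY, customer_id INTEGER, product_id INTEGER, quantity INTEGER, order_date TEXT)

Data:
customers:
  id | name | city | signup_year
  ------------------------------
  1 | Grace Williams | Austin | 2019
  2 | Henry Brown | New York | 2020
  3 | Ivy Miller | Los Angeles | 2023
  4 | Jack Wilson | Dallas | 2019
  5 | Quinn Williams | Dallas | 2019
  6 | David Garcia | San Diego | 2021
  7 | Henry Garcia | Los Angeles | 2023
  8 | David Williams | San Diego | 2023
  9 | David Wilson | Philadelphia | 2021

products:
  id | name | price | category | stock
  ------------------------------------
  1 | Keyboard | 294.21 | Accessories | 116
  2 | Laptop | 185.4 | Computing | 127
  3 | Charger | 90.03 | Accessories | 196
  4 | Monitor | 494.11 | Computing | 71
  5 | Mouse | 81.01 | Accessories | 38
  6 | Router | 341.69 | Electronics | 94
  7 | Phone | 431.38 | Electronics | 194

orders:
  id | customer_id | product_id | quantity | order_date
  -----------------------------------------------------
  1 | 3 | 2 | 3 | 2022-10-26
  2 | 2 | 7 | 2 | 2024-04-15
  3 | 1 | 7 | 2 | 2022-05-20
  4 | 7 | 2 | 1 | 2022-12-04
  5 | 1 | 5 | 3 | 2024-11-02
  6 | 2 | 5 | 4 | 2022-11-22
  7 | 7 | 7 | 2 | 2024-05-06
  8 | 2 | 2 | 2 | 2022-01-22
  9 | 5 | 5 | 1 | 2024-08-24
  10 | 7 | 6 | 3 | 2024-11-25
SELECT category, COUNT(*) AS n FROM products GROUP BY category HAVING COUNT(*) >= 2

Execution result:
category | n
Accessories | 3
Computing | 2
Electronics | 2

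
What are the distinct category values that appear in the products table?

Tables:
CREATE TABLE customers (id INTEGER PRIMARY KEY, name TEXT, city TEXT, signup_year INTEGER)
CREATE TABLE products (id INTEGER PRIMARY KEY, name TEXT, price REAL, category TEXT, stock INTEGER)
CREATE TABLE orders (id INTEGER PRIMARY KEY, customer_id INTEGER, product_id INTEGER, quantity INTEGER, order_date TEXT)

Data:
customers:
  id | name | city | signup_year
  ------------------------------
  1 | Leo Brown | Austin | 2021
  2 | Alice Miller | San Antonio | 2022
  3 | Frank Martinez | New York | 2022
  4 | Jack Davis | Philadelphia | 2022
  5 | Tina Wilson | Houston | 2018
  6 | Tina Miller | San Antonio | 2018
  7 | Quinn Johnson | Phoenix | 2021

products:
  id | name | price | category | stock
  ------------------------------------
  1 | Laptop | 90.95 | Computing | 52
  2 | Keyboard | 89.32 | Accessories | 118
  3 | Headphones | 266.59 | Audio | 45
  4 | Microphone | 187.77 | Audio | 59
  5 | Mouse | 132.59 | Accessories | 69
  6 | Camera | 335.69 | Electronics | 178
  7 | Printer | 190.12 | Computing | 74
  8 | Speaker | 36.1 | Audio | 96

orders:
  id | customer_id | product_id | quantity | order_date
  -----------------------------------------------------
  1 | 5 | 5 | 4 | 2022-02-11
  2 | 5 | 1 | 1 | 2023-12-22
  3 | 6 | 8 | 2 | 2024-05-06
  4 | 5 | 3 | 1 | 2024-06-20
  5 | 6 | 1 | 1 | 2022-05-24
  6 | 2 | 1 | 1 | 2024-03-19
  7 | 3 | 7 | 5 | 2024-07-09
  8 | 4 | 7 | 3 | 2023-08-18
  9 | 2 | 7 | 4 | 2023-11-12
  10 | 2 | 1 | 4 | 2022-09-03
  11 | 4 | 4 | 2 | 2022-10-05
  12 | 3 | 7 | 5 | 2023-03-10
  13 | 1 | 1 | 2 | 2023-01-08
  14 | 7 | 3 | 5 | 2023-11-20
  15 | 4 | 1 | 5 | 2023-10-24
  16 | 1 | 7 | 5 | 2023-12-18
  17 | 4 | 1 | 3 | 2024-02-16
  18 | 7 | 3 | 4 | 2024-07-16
SELECT DISTINCT category FROM products

Execution result:
category
Computing
Accessories
Audio
Electronics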